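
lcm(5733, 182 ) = 11466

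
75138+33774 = 108912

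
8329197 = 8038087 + 291110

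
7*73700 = 515900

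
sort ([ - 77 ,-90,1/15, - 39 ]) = [ - 90, - 77,-39,1/15]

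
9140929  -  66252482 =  - 57111553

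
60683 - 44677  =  16006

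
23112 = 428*54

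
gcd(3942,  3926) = 2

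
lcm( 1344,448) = 1344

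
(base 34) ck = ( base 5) 3203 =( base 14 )228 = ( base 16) 1AC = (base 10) 428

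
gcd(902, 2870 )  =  82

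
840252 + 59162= 899414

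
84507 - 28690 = 55817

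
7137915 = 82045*87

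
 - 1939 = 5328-7267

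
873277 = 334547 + 538730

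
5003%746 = 527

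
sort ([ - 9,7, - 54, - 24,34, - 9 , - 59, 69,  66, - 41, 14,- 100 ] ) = [-100,-59, - 54,  -  41, - 24, - 9, - 9, 7, 14,34,66,69]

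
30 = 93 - 63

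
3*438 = 1314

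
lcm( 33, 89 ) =2937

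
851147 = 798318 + 52829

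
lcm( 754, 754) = 754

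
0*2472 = 0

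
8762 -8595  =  167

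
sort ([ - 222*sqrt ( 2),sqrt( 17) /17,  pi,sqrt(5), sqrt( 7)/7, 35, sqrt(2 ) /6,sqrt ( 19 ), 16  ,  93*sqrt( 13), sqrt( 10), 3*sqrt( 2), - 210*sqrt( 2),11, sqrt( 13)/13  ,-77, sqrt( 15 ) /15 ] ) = [-222 * sqrt ( 2), - 210*sqrt(2), - 77, sqrt( 2)/6,sqrt( 17)/17, sqrt( 15 )/15,  sqrt( 13)/13,sqrt( 7) /7, sqrt( 5 ), pi,sqrt( 10), 3*sqrt( 2), sqrt(19) , 11, 16, 35,93*sqrt(13 ) ]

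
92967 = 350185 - 257218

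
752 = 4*188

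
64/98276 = 16/24569 = 0.00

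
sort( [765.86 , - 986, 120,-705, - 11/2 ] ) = [  -  986, - 705,- 11/2, 120, 765.86 ]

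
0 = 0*843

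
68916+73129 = 142045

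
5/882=5/882 = 0.01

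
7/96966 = 7/96966 = 0.00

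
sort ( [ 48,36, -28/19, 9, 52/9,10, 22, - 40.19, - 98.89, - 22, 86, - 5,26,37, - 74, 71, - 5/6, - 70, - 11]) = [ - 98.89, - 74, -70,- 40.19, - 22,  -  11, - 5, - 28/19, - 5/6, 52/9, 9, 10,  22, 26, 36, 37,48,71, 86]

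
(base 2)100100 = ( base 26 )1A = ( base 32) 14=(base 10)36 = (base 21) 1F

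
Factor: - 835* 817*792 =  - 540298440 = - 2^3*3^2*5^1*11^1*19^1*43^1*167^1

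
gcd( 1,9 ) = 1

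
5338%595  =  578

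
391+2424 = 2815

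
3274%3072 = 202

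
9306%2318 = 34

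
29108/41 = 29108/41=709.95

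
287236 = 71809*4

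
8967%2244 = 2235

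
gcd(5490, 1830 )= 1830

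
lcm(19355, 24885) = 174195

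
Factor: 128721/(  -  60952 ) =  -321/152 = - 2^( - 3 )*3^1 * 19^(- 1)*  107^1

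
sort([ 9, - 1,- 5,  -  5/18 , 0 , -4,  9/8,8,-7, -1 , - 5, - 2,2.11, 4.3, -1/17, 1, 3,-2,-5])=[ - 7, - 5,  -  5, - 5,  -  4, - 2, - 2, - 1,-1,  -  5/18, - 1/17,0,1 , 9/8,2.11,  3, 4.3, 8,  9]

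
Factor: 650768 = 2^4 *89^1*457^1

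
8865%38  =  11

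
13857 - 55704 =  - 41847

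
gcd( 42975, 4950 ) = 225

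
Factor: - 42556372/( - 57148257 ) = 2^2 * 3^(-1 )*17^1* 19^( - 1)*53^( - 1 )*73^1*8573^1*18917^ (  -  1 )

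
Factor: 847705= 5^1*17^1*9973^1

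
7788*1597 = 12437436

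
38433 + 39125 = 77558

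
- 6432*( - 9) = 57888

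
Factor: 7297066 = 2^1*7^1 *37^1*14087^1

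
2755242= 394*6993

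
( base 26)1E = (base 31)19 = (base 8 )50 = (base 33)17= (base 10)40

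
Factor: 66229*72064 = 2^7*  103^1 * 563^1* 643^1 = 4772726656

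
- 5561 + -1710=-7271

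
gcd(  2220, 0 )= 2220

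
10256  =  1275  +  8981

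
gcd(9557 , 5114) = 1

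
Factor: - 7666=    - 2^1*3833^1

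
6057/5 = 1211+2/5 = 1211.40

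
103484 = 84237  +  19247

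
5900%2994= 2906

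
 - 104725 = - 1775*59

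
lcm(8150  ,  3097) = 154850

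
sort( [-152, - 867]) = [ -867 , -152 ] 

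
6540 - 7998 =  - 1458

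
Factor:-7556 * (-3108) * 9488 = 222816647424 = 2^8 * 3^1* 7^1 * 37^1*593^1 * 1889^1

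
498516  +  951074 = 1449590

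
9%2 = 1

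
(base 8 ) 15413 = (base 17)16g4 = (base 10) 6923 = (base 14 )2747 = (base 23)d20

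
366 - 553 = -187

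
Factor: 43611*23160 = 2^3*3^2 * 5^1*193^1*14537^1 = 1010030760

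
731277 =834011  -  102734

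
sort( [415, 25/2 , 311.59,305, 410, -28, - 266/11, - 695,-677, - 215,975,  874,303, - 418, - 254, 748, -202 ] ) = [  -  695, - 677,-418, - 254,  -  215,- 202, - 28,-266/11, 25/2, 303,305,311.59, 410, 415, 748, 874, 975 ] 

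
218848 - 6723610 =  - 6504762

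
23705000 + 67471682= 91176682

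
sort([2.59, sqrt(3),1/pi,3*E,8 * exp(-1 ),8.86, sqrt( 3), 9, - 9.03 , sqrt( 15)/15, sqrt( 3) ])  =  [ -9.03,sqrt ( 15)/15, 1/pi, sqrt ( 3 ), sqrt( 3),sqrt(3 ), 2.59,8 * exp(-1), 3 * E,8.86, 9 ]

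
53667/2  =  53667/2= 26833.50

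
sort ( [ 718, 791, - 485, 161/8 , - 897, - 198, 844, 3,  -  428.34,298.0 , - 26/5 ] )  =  [ - 897, - 485, - 428.34, - 198, - 26/5 , 3,161/8, 298.0, 718,791,844] 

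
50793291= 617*82323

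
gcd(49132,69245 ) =1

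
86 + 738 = 824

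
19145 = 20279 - 1134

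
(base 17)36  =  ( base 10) 57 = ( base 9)63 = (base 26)25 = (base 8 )71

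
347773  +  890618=1238391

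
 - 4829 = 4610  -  9439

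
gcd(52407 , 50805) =9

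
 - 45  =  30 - 75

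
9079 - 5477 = 3602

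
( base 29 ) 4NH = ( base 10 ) 4048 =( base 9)5487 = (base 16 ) fd0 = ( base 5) 112143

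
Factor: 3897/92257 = 3^2*11^ ( - 1) * 433^1 * 8387^ ( - 1)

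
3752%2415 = 1337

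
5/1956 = 5/1956 = 0.00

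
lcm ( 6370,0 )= 0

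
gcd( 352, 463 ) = 1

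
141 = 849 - 708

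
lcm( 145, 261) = 1305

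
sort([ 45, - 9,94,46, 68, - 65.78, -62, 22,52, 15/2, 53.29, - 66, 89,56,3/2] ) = [-66, - 65.78,- 62,-9, 3/2,15/2,22,45,46,52,53.29, 56,  68, 89, 94]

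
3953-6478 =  - 2525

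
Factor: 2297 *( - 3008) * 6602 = -2^7*47^1*2297^1*3301^1=-45615700352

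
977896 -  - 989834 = 1967730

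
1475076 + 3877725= 5352801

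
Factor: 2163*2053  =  4440639 = 3^1*7^1*103^1*2053^1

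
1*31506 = 31506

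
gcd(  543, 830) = 1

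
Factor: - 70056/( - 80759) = 2^3*3^2*83^( - 1) = 72/83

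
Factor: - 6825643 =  - 11^1*29^1*21397^1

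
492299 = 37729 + 454570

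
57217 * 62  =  3547454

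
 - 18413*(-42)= 773346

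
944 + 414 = 1358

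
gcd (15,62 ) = 1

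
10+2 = 12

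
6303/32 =196 + 31/32= 196.97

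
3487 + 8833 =12320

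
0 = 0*644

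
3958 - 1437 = 2521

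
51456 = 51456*1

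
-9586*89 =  - 853154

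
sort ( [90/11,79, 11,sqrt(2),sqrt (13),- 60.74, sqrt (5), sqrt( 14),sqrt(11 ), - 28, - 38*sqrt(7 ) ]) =[ - 38*sqrt( 7),-60.74, - 28,  sqrt(2 ), sqrt( 5),sqrt(11 ) , sqrt(13),  sqrt(14),  90/11, 11, 79 ]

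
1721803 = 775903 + 945900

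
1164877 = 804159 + 360718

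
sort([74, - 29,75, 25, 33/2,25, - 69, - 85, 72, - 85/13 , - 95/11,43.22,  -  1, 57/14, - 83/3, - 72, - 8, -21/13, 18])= [ - 85, - 72, - 69 ,  -  29, - 83/3, - 95/11, - 8, - 85/13, - 21/13, - 1, 57/14, 33/2,18, 25 , 25, 43.22,72,74, 75]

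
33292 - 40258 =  - 6966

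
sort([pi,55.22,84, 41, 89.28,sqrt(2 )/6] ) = [ sqrt ( 2 )/6, pi, 41,55.22, 84,89.28]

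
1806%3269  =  1806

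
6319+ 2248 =8567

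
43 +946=989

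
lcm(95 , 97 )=9215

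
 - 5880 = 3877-9757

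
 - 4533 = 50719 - 55252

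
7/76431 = 7/76431  =  0.00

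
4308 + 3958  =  8266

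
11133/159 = 70 + 1/53  =  70.02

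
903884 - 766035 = 137849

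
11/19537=11/19537 = 0.00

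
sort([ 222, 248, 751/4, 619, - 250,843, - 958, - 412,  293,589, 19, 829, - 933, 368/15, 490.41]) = [ - 958, - 933,  -  412 , - 250, 19,368/15, 751/4, 222, 248,293,490.41, 589,619,  829, 843]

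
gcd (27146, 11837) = 7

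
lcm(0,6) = 0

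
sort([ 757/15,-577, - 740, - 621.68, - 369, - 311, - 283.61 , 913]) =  [ - 740, - 621.68, - 577, - 369, - 311  , - 283.61,757/15 , 913]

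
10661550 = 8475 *1258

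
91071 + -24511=66560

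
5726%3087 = 2639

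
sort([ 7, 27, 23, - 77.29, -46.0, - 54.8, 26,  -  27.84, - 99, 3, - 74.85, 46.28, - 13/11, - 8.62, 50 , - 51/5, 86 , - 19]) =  [ - 99, - 77.29, - 74.85, - 54.8,  -  46.0, - 27.84, - 19 ,  -  51/5,-8.62,-13/11,3,7,  23, 26, 27 , 46.28,  50 , 86]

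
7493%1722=605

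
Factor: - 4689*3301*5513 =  - 3^2 * 37^1  *  149^1 * 521^1*3301^1 = -85332358557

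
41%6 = 5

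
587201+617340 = 1204541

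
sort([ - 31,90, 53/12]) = [ - 31,53/12 , 90] 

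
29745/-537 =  - 56 + 109/179 = - 55.39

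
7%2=1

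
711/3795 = 237/1265 = 0.19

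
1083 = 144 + 939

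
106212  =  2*53106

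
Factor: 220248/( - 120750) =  - 2^2*3^1 * 5^( - 3)*19^1= - 228/125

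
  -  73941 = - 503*147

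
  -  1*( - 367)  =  367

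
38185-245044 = -206859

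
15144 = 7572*2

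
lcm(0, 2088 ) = 0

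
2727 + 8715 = 11442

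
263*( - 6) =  - 1578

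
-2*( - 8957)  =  17914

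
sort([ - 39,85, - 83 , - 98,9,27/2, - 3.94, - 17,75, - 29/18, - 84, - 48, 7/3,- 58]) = [ - 98, -84, -83, - 58, -48, - 39, - 17, - 3.94, - 29/18, 7/3, 9,27/2,75, 85]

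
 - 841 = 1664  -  2505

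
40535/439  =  40535/439 =92.33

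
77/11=7   =  7.00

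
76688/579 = 132 + 260/579 = 132.45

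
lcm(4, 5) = 20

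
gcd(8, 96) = 8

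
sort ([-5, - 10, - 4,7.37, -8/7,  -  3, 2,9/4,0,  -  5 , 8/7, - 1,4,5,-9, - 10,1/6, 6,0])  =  [-10,-10, - 9,  -  5,- 5, - 4,-3,  -  8/7,-1, 0, 0, 1/6, 8/7, 2,9/4, 4, 5, 6,7.37]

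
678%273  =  132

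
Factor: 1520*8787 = 2^4*3^1*5^1*19^1*29^1*101^1 = 13356240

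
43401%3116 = 2893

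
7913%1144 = 1049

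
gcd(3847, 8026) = 1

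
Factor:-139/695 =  -5^( - 1) = - 1/5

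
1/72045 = 1/72045= 0.00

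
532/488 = 133/122 = 1.09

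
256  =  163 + 93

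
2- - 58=60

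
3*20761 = 62283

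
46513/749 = 62 + 75/749= 62.10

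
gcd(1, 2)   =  1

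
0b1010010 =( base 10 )82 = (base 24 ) 3A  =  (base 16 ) 52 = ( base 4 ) 1102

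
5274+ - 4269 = 1005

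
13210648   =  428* 30866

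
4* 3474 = 13896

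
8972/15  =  598 + 2/15 = 598.13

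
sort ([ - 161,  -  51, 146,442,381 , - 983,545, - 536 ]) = [ - 983, - 536 ,-161, - 51, 146, 381,442, 545]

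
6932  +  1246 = 8178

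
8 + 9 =17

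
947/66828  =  947/66828 = 0.01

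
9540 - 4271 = 5269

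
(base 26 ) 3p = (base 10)103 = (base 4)1213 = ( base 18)5d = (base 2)1100111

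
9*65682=591138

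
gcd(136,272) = 136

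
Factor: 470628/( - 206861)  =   - 2^2*3^2*17^1*269^ ( - 1 ) =- 612/269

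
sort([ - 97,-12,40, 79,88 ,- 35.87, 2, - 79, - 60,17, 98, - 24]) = [  -  97 , - 79 , - 60 ,- 35.87, - 24,- 12, 2 , 17 , 40, 79 , 88, 98]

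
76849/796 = 76849/796 = 96.54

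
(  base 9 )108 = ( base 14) 65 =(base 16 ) 59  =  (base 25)3e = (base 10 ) 89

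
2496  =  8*312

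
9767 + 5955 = 15722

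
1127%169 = 113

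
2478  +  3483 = 5961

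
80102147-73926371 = 6175776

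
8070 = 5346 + 2724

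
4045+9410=13455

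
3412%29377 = 3412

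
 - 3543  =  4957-8500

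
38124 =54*706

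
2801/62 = 2801/62 = 45.18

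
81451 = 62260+19191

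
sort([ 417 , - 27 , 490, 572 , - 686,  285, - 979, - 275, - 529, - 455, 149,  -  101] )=[-979,-686, - 529, - 455,  -  275,-101, - 27, 149, 285, 417,490 , 572 ]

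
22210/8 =11105/4= 2776.25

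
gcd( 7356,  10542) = 6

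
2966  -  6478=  - 3512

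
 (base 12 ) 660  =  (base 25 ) 1CB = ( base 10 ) 936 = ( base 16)3A8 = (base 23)1hg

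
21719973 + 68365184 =90085157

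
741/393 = 1+ 116/131 = 1.89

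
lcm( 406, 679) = 39382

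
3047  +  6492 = 9539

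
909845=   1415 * 643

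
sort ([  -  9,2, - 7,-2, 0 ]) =[ -9,- 7,  -  2, 0, 2 ]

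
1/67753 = 1/67753 = 0.00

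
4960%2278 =404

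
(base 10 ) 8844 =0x228C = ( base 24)f8c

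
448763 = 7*64109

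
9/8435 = 9/8435= 0.00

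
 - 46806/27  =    -  1734 + 4/9= - 1733.56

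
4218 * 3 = 12654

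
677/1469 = 677/1469=0.46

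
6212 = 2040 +4172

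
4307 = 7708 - 3401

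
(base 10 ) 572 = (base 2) 1000111100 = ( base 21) 165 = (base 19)1B2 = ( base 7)1445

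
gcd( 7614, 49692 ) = 6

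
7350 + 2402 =9752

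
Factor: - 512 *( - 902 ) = 2^10*11^1*41^1 =461824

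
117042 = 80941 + 36101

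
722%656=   66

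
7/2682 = 7/2682 = 0.00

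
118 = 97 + 21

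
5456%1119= 980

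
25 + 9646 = 9671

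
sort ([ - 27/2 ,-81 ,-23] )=[ -81,  -  23, - 27/2 ]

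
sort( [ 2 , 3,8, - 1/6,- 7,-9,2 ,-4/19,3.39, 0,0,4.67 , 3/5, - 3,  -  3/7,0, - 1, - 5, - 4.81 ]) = [ - 9,-7, - 5,-4.81, - 3,- 1, - 3/7, - 4/19,-1/6,0, 0,0, 3/5,2,2,3, 3.39, 4.67, 8]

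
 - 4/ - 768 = 1/192 = 0.01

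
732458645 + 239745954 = 972204599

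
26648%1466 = 260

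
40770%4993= 826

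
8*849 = 6792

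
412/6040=103/1510 = 0.07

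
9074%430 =44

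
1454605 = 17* 85565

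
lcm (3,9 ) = 9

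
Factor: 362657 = 362657^1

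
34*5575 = 189550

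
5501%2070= 1361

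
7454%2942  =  1570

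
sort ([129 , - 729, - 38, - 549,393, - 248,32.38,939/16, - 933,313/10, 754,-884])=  [ - 933, - 884, - 729, - 549, - 248, - 38,313/10,32.38, 939/16,129, 393,754]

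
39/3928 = 39/3928 = 0.01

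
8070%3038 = 1994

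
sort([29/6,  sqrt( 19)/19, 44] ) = [ sqrt (19)/19 , 29/6,  44 ]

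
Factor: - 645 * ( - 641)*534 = 220779630 = 2^1*3^2*5^1*43^1* 89^1*641^1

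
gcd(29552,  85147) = 1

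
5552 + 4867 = 10419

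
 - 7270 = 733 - 8003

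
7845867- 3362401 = 4483466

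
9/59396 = 9/59396 = 0.00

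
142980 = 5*28596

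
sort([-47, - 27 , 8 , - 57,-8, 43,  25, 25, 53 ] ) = [ - 57, - 47, - 27, -8, 8,  25, 25,43,53]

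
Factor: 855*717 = 3^3*5^1 *19^1*239^1 = 613035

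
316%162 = 154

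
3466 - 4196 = - 730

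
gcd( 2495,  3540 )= 5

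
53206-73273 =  - 20067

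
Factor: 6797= 7^1*971^1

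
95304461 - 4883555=90420906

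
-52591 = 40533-93124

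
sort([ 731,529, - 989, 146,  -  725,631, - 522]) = [-989, - 725 ,-522 , 146,529,  631 , 731]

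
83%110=83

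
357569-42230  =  315339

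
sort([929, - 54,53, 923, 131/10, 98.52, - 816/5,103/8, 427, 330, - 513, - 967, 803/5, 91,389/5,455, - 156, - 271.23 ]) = [ - 967,  -  513, - 271.23,-816/5 , - 156, - 54, 103/8,131/10,53,389/5 , 91, 98.52, 803/5 , 330,  427,455, 923,  929] 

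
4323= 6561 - 2238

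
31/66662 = 31/66662 = 0.00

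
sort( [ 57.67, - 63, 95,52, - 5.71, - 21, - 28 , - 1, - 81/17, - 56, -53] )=[ - 63 , - 56, -53, - 28 ,-21, - 5.71, - 81/17, - 1, 52, 57.67,95 ] 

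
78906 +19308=98214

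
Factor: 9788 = 2^2*2447^1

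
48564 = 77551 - 28987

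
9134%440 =334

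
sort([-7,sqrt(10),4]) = [ - 7,  sqrt( 10), 4] 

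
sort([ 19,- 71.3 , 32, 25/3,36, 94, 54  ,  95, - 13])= [ - 71.3,-13,25/3, 19, 32,  36,54, 94,  95] 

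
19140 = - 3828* ( - 5 ) 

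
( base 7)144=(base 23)3C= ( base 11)74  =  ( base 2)1010001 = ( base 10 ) 81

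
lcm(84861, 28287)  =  84861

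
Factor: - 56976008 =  - 2^3*7122001^1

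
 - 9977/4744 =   -  9977/4744 = -  2.10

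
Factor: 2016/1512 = 2^2 * 3^(  -  1 ) = 4/3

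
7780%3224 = 1332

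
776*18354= 14242704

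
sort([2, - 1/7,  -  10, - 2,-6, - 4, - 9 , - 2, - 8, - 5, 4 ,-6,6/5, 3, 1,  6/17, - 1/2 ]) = [ - 10, - 9, - 8,-6, - 6,-5, - 4, -2,-2, - 1/2, - 1/7,6/17,1, 6/5, 2, 3,4] 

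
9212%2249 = 216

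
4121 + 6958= 11079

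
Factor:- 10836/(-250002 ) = 14/323 = 2^1*7^1*17^ (-1 )*19^( - 1)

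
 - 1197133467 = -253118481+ - 944014986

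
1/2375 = 1/2375  =  0.00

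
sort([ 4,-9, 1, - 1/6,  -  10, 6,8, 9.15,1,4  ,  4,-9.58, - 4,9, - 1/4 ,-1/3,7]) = [-10, - 9.58,-9,-4, -1/3,  -  1/4, - 1/6,  1, 1,4,4,4,  6,  7,8,9,9.15]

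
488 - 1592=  - 1104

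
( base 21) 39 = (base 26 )2k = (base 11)66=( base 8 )110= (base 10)72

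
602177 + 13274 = 615451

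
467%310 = 157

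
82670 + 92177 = 174847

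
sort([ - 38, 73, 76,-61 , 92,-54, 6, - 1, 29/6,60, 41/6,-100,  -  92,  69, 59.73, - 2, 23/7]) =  [ - 100, -92,-61,-54, -38,-2, - 1, 23/7, 29/6, 6, 41/6,59.73, 60,69,73,76 , 92 ]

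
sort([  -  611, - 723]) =[  -  723,-611]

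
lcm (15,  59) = 885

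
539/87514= 11/1786 = 0.01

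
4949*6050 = 29941450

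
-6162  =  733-6895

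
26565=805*33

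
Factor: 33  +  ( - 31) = 2 = 2^1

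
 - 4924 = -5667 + 743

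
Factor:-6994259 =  - 17^1*467^1*881^1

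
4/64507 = 4/64507 = 0.00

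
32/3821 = 32/3821=0.01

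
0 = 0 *7240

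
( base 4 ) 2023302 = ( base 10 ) 8946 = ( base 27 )c79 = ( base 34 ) 7P4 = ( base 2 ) 10001011110010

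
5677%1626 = 799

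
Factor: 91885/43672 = 2^( - 3 )*5^1*17^1*23^1*47^1*53^(-1 )*103^( - 1 )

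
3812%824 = 516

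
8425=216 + 8209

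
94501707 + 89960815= 184462522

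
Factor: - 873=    - 3^2 * 97^1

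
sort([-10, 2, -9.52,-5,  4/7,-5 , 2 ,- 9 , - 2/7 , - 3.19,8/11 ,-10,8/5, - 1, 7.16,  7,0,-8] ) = [ - 10, - 10, - 9.52,  -  9, - 8,-5, - 5, - 3.19 , - 1,-2/7, 0, 4/7,  8/11,8/5,2, 2 , 7 , 7.16]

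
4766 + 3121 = 7887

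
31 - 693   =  -662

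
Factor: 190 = 2^1*5^1 *19^1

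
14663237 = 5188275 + 9474962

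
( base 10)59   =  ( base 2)111011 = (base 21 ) 2H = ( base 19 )32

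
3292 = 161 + 3131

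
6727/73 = 92 + 11/73 = 92.15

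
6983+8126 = 15109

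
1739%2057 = 1739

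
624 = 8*78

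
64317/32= 2009 + 29/32 = 2009.91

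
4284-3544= 740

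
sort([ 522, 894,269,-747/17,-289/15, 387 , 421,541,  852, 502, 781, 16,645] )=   [ - 747/17, - 289/15,16,269,  387,421,502, 522, 541,645,781,852, 894 ] 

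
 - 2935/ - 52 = 2935/52 = 56.44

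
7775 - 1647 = 6128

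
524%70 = 34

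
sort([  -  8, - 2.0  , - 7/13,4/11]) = [-8, - 2.0, -7/13,4/11]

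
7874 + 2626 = 10500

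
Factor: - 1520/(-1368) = 2^1* 3^(-2)*5^1 = 10/9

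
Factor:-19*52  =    -  988 = - 2^2 *13^1* 19^1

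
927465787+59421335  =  986887122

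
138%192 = 138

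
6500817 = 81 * 80257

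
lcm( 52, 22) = 572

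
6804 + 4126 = 10930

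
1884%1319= 565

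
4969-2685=2284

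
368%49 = 25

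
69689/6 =69689/6 = 11614.83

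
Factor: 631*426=2^1 *3^1 * 71^1*631^1 = 268806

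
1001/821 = 1001/821 = 1.22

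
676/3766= 338/1883 = 0.18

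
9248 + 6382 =15630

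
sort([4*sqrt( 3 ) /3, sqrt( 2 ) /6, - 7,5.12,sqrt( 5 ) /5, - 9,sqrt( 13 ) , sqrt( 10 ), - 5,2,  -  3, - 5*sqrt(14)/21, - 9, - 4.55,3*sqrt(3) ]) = [ - 9, - 9,  -  7, - 5 , - 4.55,-3, - 5*sqrt(14 ) /21, sqrt(2 ) /6,sqrt(  5 ) /5 , 2,4*sqrt(3 ) /3 , sqrt( 10 ),sqrt(13 ),5.12,3*sqrt(3 ) ] 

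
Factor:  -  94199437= -223^1*641^1 * 659^1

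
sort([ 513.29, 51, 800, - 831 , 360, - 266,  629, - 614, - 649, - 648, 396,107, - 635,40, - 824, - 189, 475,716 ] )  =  [  -  831, - 824, - 649,-648, - 635, - 614, - 266, - 189, 40 , 51,107, 360,396, 475,513.29, 629 , 716,800 ] 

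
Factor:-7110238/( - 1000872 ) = 3555119/500436 = 2^( - 2) * 3^( - 2)*179^1*13901^( - 1)*19861^1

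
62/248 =1/4 = 0.25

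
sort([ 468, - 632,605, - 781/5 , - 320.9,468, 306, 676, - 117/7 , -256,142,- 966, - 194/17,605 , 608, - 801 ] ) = [-966, - 801, - 632, - 320.9,-256, - 781/5,-117/7,  -  194/17,142, 306,468,468,605, 605, 608,676]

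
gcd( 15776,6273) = 17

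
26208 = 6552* 4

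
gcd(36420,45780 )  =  60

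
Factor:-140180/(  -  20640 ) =2^ ( - 3 )*3^ ( -1) *163^1 = 163/24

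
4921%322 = 91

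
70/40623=70/40623  =  0.00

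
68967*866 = 59725422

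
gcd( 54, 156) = 6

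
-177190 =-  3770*47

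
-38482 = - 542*71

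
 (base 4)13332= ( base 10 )510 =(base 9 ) 626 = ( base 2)111111110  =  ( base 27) io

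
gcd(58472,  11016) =8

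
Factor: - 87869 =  - 87869^1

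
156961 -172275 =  - 15314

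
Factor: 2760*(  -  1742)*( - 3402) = 2^5*3^6 * 5^1*7^1*13^1*23^1*67^1  =  16356543840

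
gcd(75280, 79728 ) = 16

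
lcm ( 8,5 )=40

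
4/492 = 1/123= 0.01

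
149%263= 149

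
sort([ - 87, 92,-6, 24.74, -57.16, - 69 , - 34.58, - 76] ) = [ - 87, - 76,  -  69, -57.16 , -34.58,  -  6,24.74,92 ]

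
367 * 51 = 18717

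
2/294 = 1/147 =0.01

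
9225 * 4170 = 38468250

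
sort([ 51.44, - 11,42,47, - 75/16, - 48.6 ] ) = [-48.6, - 11, - 75/16,42,47, 51.44]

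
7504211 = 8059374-555163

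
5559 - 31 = 5528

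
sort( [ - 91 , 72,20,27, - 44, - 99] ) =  [ - 99,  -  91, - 44,20,27,  72] 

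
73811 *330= 24357630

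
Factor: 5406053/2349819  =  3^( - 2)*53^1*157^ ( - 1 )*1663^( - 1 )*102001^1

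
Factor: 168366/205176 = 2^( - 2)* 11^1*83^( - 1 ) * 103^(-1)*2551^1=28061/34196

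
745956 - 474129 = 271827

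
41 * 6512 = 266992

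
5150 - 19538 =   -  14388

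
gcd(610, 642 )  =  2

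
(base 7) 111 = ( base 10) 57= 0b111001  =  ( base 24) 29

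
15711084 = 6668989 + 9042095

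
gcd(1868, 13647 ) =1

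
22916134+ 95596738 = 118512872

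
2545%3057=2545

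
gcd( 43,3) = 1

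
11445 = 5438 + 6007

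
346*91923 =31805358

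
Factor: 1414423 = 1414423^1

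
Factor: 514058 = 2^1*41^1*6269^1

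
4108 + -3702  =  406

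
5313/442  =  12 + 9/442 =12.02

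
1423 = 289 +1134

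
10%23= 10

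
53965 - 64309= - 10344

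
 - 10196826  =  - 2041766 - 8155060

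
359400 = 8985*40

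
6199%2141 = 1917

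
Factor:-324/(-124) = 3^4*31^(-1) = 81/31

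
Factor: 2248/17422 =4/31 =2^2*31^(-1 )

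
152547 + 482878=635425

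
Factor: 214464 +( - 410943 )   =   - 196479 = - 3^3 * 19^1* 383^1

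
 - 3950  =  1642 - 5592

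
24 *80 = 1920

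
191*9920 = 1894720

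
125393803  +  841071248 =966465051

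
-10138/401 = - 26 + 288/401 = -25.28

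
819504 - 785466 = 34038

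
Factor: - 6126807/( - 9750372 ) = 2042269/3250124 = 2^(-2)*151^( - 1 )*211^1*5381^( -1)*9679^1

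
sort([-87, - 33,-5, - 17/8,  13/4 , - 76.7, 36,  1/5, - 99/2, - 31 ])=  [ - 87 , - 76.7, - 99/2, - 33, - 31, - 5, - 17/8,1/5,  13/4, 36]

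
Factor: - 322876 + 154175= -13^1 * 19^1*683^1 = - 168701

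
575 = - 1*(- 575)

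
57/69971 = 57/69971 = 0.00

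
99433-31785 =67648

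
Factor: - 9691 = -11^1*881^1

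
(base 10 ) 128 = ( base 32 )40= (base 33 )3T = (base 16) 80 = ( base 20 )68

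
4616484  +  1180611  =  5797095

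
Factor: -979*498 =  - 487542=-2^1 *3^1*11^1*83^1*89^1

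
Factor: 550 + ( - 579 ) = - 29 = - 29^1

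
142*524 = 74408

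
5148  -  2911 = 2237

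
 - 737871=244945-982816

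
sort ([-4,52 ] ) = [ - 4 , 52]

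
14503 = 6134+8369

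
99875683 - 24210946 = 75664737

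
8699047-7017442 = 1681605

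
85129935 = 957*88955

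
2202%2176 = 26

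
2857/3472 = 2857/3472 =0.82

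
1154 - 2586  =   - 1432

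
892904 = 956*934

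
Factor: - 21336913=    - 13^1*1641301^1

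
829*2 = 1658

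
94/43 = 2 + 8/43 = 2.19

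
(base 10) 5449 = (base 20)dc9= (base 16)1549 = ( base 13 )2632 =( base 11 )4104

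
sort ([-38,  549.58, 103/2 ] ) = [ - 38, 103/2, 549.58] 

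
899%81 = 8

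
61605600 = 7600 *8106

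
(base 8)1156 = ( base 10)622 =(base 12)43A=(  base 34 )ia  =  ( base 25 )om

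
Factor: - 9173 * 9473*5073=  - 440822540517 = - 3^1*19^1*89^1*9173^1*9473^1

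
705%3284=705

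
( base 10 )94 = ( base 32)2u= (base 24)3M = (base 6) 234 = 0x5e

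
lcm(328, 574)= 2296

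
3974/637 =6 + 152/637  =  6.24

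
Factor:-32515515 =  - 3^2*5^1*71^1*10177^1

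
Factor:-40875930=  - 2^1*  3^2*5^1 * 131^1*  3467^1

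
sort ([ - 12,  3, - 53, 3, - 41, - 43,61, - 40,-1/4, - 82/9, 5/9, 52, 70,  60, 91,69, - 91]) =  [ - 91,-53,-43,  -  41, - 40, - 12, - 82/9,  -  1/4, 5/9, 3, 3,  52 , 60,61, 69, 70,91 ]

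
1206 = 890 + 316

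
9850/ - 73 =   -  135 + 5/73 = - 134.93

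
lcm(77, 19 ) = 1463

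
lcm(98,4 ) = 196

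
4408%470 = 178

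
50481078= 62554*807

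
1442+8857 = 10299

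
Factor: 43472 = 2^4*11^1*13^1*19^1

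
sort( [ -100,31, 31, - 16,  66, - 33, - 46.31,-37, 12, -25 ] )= [ - 100,  -  46.31, - 37, - 33,  -  25, - 16,12,  31, 31, 66]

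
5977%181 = 4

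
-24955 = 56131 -81086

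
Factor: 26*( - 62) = - 1612 = - 2^2*13^1*31^1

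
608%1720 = 608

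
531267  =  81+531186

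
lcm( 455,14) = 910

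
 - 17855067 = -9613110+-8241957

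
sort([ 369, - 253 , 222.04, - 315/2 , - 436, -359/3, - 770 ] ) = [ - 770, - 436, - 253,  -  315/2, - 359/3, 222.04,369]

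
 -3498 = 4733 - 8231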